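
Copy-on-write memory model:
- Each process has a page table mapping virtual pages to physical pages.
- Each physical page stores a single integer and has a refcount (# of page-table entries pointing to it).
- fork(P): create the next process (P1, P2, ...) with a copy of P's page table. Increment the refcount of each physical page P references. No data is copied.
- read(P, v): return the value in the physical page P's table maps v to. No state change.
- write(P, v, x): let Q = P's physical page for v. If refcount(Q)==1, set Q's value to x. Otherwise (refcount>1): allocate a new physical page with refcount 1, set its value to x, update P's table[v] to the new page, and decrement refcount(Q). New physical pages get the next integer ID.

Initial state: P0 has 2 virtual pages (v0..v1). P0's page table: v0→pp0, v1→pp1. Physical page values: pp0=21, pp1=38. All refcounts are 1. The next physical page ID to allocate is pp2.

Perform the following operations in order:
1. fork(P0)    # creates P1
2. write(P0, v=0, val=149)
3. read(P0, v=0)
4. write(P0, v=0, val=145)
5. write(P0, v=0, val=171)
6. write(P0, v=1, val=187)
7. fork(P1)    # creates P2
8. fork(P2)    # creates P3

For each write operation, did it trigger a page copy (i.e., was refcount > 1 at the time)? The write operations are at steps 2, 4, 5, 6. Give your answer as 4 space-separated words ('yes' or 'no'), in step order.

Op 1: fork(P0) -> P1. 2 ppages; refcounts: pp0:2 pp1:2
Op 2: write(P0, v0, 149). refcount(pp0)=2>1 -> COPY to pp2. 3 ppages; refcounts: pp0:1 pp1:2 pp2:1
Op 3: read(P0, v0) -> 149. No state change.
Op 4: write(P0, v0, 145). refcount(pp2)=1 -> write in place. 3 ppages; refcounts: pp0:1 pp1:2 pp2:1
Op 5: write(P0, v0, 171). refcount(pp2)=1 -> write in place. 3 ppages; refcounts: pp0:1 pp1:2 pp2:1
Op 6: write(P0, v1, 187). refcount(pp1)=2>1 -> COPY to pp3. 4 ppages; refcounts: pp0:1 pp1:1 pp2:1 pp3:1
Op 7: fork(P1) -> P2. 4 ppages; refcounts: pp0:2 pp1:2 pp2:1 pp3:1
Op 8: fork(P2) -> P3. 4 ppages; refcounts: pp0:3 pp1:3 pp2:1 pp3:1

yes no no yes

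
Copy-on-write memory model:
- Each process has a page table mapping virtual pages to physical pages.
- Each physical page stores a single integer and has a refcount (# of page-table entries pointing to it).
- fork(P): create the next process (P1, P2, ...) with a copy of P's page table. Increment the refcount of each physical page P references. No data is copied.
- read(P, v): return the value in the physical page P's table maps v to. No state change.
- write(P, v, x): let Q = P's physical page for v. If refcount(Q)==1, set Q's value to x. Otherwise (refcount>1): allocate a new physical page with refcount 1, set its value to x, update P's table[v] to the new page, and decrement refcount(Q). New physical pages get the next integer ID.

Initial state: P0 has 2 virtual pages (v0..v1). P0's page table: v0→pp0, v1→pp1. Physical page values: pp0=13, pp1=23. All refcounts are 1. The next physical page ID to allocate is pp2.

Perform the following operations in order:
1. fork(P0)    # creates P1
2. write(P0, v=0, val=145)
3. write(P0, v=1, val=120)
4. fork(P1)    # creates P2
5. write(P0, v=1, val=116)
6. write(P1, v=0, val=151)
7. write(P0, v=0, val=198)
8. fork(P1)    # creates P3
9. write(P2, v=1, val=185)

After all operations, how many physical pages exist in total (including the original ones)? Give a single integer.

Answer: 6

Derivation:
Op 1: fork(P0) -> P1. 2 ppages; refcounts: pp0:2 pp1:2
Op 2: write(P0, v0, 145). refcount(pp0)=2>1 -> COPY to pp2. 3 ppages; refcounts: pp0:1 pp1:2 pp2:1
Op 3: write(P0, v1, 120). refcount(pp1)=2>1 -> COPY to pp3. 4 ppages; refcounts: pp0:1 pp1:1 pp2:1 pp3:1
Op 4: fork(P1) -> P2. 4 ppages; refcounts: pp0:2 pp1:2 pp2:1 pp3:1
Op 5: write(P0, v1, 116). refcount(pp3)=1 -> write in place. 4 ppages; refcounts: pp0:2 pp1:2 pp2:1 pp3:1
Op 6: write(P1, v0, 151). refcount(pp0)=2>1 -> COPY to pp4. 5 ppages; refcounts: pp0:1 pp1:2 pp2:1 pp3:1 pp4:1
Op 7: write(P0, v0, 198). refcount(pp2)=1 -> write in place. 5 ppages; refcounts: pp0:1 pp1:2 pp2:1 pp3:1 pp4:1
Op 8: fork(P1) -> P3. 5 ppages; refcounts: pp0:1 pp1:3 pp2:1 pp3:1 pp4:2
Op 9: write(P2, v1, 185). refcount(pp1)=3>1 -> COPY to pp5. 6 ppages; refcounts: pp0:1 pp1:2 pp2:1 pp3:1 pp4:2 pp5:1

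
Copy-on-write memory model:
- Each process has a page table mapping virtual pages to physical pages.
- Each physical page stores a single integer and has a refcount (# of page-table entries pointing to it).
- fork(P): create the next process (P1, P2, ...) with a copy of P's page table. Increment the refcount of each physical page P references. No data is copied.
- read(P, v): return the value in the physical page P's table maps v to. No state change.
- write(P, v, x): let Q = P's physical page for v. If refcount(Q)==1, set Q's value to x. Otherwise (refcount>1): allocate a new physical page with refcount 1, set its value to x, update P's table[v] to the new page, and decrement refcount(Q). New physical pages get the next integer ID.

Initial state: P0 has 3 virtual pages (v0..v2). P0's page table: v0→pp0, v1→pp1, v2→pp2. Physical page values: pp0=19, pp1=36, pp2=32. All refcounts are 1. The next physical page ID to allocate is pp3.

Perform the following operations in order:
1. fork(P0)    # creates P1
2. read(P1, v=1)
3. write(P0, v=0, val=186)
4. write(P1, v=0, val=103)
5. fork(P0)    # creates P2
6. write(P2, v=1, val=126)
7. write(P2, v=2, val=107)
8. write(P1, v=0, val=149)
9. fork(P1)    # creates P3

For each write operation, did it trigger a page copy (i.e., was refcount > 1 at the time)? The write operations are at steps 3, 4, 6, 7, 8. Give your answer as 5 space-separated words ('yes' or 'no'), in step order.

Op 1: fork(P0) -> P1. 3 ppages; refcounts: pp0:2 pp1:2 pp2:2
Op 2: read(P1, v1) -> 36. No state change.
Op 3: write(P0, v0, 186). refcount(pp0)=2>1 -> COPY to pp3. 4 ppages; refcounts: pp0:1 pp1:2 pp2:2 pp3:1
Op 4: write(P1, v0, 103). refcount(pp0)=1 -> write in place. 4 ppages; refcounts: pp0:1 pp1:2 pp2:2 pp3:1
Op 5: fork(P0) -> P2. 4 ppages; refcounts: pp0:1 pp1:3 pp2:3 pp3:2
Op 6: write(P2, v1, 126). refcount(pp1)=3>1 -> COPY to pp4. 5 ppages; refcounts: pp0:1 pp1:2 pp2:3 pp3:2 pp4:1
Op 7: write(P2, v2, 107). refcount(pp2)=3>1 -> COPY to pp5. 6 ppages; refcounts: pp0:1 pp1:2 pp2:2 pp3:2 pp4:1 pp5:1
Op 8: write(P1, v0, 149). refcount(pp0)=1 -> write in place. 6 ppages; refcounts: pp0:1 pp1:2 pp2:2 pp3:2 pp4:1 pp5:1
Op 9: fork(P1) -> P3. 6 ppages; refcounts: pp0:2 pp1:3 pp2:3 pp3:2 pp4:1 pp5:1

yes no yes yes no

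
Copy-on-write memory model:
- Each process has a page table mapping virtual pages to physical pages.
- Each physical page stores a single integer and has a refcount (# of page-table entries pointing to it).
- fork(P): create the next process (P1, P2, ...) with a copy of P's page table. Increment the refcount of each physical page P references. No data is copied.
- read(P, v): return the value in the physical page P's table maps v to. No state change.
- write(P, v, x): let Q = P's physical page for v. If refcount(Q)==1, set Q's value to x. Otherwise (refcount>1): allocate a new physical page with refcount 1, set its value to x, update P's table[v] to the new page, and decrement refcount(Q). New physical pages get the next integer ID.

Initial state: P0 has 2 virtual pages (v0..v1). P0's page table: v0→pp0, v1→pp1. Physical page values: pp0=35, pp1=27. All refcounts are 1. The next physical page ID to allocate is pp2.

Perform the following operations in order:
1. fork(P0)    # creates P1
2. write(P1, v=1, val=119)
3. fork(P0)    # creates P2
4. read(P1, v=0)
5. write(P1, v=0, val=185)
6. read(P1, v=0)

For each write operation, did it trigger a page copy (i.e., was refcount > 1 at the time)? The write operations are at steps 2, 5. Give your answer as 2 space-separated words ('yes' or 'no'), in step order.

Op 1: fork(P0) -> P1. 2 ppages; refcounts: pp0:2 pp1:2
Op 2: write(P1, v1, 119). refcount(pp1)=2>1 -> COPY to pp2. 3 ppages; refcounts: pp0:2 pp1:1 pp2:1
Op 3: fork(P0) -> P2. 3 ppages; refcounts: pp0:3 pp1:2 pp2:1
Op 4: read(P1, v0) -> 35. No state change.
Op 5: write(P1, v0, 185). refcount(pp0)=3>1 -> COPY to pp3. 4 ppages; refcounts: pp0:2 pp1:2 pp2:1 pp3:1
Op 6: read(P1, v0) -> 185. No state change.

yes yes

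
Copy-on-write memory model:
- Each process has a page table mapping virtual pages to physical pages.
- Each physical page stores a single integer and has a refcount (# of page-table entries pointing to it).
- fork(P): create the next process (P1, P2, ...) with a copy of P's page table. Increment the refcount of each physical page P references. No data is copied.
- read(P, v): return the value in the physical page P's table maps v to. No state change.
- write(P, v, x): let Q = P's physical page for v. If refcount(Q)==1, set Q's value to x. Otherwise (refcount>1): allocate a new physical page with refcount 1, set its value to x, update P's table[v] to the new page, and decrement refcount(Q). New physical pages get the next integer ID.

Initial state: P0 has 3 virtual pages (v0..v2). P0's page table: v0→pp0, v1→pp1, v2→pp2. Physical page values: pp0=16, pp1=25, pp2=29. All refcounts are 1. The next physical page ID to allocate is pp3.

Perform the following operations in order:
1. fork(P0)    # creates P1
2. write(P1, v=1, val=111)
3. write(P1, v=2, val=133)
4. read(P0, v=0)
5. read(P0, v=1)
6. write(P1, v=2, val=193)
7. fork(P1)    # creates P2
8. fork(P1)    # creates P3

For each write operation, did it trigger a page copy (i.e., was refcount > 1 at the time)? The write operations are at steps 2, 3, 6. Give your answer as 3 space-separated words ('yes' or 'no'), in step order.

Op 1: fork(P0) -> P1. 3 ppages; refcounts: pp0:2 pp1:2 pp2:2
Op 2: write(P1, v1, 111). refcount(pp1)=2>1 -> COPY to pp3. 4 ppages; refcounts: pp0:2 pp1:1 pp2:2 pp3:1
Op 3: write(P1, v2, 133). refcount(pp2)=2>1 -> COPY to pp4. 5 ppages; refcounts: pp0:2 pp1:1 pp2:1 pp3:1 pp4:1
Op 4: read(P0, v0) -> 16. No state change.
Op 5: read(P0, v1) -> 25. No state change.
Op 6: write(P1, v2, 193). refcount(pp4)=1 -> write in place. 5 ppages; refcounts: pp0:2 pp1:1 pp2:1 pp3:1 pp4:1
Op 7: fork(P1) -> P2. 5 ppages; refcounts: pp0:3 pp1:1 pp2:1 pp3:2 pp4:2
Op 8: fork(P1) -> P3. 5 ppages; refcounts: pp0:4 pp1:1 pp2:1 pp3:3 pp4:3

yes yes no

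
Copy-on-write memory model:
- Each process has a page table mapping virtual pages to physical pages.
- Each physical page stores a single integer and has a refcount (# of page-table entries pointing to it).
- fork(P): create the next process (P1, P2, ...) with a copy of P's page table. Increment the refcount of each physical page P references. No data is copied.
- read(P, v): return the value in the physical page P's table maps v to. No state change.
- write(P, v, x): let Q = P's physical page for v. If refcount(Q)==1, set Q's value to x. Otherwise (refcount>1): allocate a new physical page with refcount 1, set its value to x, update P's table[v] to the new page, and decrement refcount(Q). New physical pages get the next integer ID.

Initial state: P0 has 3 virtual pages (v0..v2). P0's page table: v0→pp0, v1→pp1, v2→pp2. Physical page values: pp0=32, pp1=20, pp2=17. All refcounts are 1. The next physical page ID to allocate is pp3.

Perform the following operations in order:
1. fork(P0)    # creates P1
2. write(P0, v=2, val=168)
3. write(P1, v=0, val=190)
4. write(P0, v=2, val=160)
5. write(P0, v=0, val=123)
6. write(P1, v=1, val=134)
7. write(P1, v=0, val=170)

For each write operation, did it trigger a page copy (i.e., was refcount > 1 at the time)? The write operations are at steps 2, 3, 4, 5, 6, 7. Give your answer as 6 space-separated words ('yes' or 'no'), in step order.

Op 1: fork(P0) -> P1. 3 ppages; refcounts: pp0:2 pp1:2 pp2:2
Op 2: write(P0, v2, 168). refcount(pp2)=2>1 -> COPY to pp3. 4 ppages; refcounts: pp0:2 pp1:2 pp2:1 pp3:1
Op 3: write(P1, v0, 190). refcount(pp0)=2>1 -> COPY to pp4. 5 ppages; refcounts: pp0:1 pp1:2 pp2:1 pp3:1 pp4:1
Op 4: write(P0, v2, 160). refcount(pp3)=1 -> write in place. 5 ppages; refcounts: pp0:1 pp1:2 pp2:1 pp3:1 pp4:1
Op 5: write(P0, v0, 123). refcount(pp0)=1 -> write in place. 5 ppages; refcounts: pp0:1 pp1:2 pp2:1 pp3:1 pp4:1
Op 6: write(P1, v1, 134). refcount(pp1)=2>1 -> COPY to pp5. 6 ppages; refcounts: pp0:1 pp1:1 pp2:1 pp3:1 pp4:1 pp5:1
Op 7: write(P1, v0, 170). refcount(pp4)=1 -> write in place. 6 ppages; refcounts: pp0:1 pp1:1 pp2:1 pp3:1 pp4:1 pp5:1

yes yes no no yes no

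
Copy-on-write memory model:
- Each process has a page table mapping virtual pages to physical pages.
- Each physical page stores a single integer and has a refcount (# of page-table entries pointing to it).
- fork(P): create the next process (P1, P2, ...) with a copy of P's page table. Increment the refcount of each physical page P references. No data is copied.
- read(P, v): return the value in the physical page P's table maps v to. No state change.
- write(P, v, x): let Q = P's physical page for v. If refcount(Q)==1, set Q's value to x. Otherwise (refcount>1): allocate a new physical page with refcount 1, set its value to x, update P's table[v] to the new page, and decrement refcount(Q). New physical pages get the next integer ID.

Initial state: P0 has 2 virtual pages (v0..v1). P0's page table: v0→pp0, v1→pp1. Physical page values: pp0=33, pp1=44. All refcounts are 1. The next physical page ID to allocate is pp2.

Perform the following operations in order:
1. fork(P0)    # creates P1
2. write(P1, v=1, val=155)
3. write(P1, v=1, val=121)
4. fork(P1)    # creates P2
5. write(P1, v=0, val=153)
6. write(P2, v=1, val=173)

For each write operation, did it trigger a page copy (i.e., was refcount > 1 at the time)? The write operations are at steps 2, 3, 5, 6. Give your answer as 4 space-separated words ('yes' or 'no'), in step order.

Op 1: fork(P0) -> P1. 2 ppages; refcounts: pp0:2 pp1:2
Op 2: write(P1, v1, 155). refcount(pp1)=2>1 -> COPY to pp2. 3 ppages; refcounts: pp0:2 pp1:1 pp2:1
Op 3: write(P1, v1, 121). refcount(pp2)=1 -> write in place. 3 ppages; refcounts: pp0:2 pp1:1 pp2:1
Op 4: fork(P1) -> P2. 3 ppages; refcounts: pp0:3 pp1:1 pp2:2
Op 5: write(P1, v0, 153). refcount(pp0)=3>1 -> COPY to pp3. 4 ppages; refcounts: pp0:2 pp1:1 pp2:2 pp3:1
Op 6: write(P2, v1, 173). refcount(pp2)=2>1 -> COPY to pp4. 5 ppages; refcounts: pp0:2 pp1:1 pp2:1 pp3:1 pp4:1

yes no yes yes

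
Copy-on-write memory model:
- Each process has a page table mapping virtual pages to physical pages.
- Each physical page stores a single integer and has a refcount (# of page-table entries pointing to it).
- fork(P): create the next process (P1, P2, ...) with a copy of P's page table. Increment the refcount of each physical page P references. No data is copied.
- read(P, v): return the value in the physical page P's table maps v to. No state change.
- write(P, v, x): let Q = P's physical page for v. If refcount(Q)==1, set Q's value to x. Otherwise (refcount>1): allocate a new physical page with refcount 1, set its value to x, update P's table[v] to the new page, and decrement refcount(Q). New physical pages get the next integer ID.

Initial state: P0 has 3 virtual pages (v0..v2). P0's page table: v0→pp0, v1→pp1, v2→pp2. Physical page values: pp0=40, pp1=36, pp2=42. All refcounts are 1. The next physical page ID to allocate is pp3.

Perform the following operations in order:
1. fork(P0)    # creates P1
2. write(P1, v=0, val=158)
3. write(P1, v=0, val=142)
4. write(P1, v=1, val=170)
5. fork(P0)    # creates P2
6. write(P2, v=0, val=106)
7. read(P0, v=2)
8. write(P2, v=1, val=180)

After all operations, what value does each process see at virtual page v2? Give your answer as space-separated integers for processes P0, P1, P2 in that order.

Answer: 42 42 42

Derivation:
Op 1: fork(P0) -> P1. 3 ppages; refcounts: pp0:2 pp1:2 pp2:2
Op 2: write(P1, v0, 158). refcount(pp0)=2>1 -> COPY to pp3. 4 ppages; refcounts: pp0:1 pp1:2 pp2:2 pp3:1
Op 3: write(P1, v0, 142). refcount(pp3)=1 -> write in place. 4 ppages; refcounts: pp0:1 pp1:2 pp2:2 pp3:1
Op 4: write(P1, v1, 170). refcount(pp1)=2>1 -> COPY to pp4. 5 ppages; refcounts: pp0:1 pp1:1 pp2:2 pp3:1 pp4:1
Op 5: fork(P0) -> P2. 5 ppages; refcounts: pp0:2 pp1:2 pp2:3 pp3:1 pp4:1
Op 6: write(P2, v0, 106). refcount(pp0)=2>1 -> COPY to pp5. 6 ppages; refcounts: pp0:1 pp1:2 pp2:3 pp3:1 pp4:1 pp5:1
Op 7: read(P0, v2) -> 42. No state change.
Op 8: write(P2, v1, 180). refcount(pp1)=2>1 -> COPY to pp6. 7 ppages; refcounts: pp0:1 pp1:1 pp2:3 pp3:1 pp4:1 pp5:1 pp6:1
P0: v2 -> pp2 = 42
P1: v2 -> pp2 = 42
P2: v2 -> pp2 = 42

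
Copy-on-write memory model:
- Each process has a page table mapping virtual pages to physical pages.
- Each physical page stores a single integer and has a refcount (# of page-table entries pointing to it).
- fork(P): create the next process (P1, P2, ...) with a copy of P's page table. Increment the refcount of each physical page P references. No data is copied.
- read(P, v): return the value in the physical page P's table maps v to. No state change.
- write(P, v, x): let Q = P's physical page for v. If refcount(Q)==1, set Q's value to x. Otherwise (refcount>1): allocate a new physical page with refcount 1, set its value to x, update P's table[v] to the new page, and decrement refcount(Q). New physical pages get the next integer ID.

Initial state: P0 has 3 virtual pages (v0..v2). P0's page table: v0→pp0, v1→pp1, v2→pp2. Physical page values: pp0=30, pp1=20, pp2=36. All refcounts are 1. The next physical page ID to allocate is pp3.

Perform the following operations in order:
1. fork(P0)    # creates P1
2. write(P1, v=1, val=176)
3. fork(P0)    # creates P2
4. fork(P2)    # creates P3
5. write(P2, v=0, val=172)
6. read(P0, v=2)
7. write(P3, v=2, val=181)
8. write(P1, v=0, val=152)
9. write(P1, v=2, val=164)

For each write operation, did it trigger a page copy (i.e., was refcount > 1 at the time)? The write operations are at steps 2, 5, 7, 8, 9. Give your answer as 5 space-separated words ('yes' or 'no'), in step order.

Op 1: fork(P0) -> P1. 3 ppages; refcounts: pp0:2 pp1:2 pp2:2
Op 2: write(P1, v1, 176). refcount(pp1)=2>1 -> COPY to pp3. 4 ppages; refcounts: pp0:2 pp1:1 pp2:2 pp3:1
Op 3: fork(P0) -> P2. 4 ppages; refcounts: pp0:3 pp1:2 pp2:3 pp3:1
Op 4: fork(P2) -> P3. 4 ppages; refcounts: pp0:4 pp1:3 pp2:4 pp3:1
Op 5: write(P2, v0, 172). refcount(pp0)=4>1 -> COPY to pp4. 5 ppages; refcounts: pp0:3 pp1:3 pp2:4 pp3:1 pp4:1
Op 6: read(P0, v2) -> 36. No state change.
Op 7: write(P3, v2, 181). refcount(pp2)=4>1 -> COPY to pp5. 6 ppages; refcounts: pp0:3 pp1:3 pp2:3 pp3:1 pp4:1 pp5:1
Op 8: write(P1, v0, 152). refcount(pp0)=3>1 -> COPY to pp6. 7 ppages; refcounts: pp0:2 pp1:3 pp2:3 pp3:1 pp4:1 pp5:1 pp6:1
Op 9: write(P1, v2, 164). refcount(pp2)=3>1 -> COPY to pp7. 8 ppages; refcounts: pp0:2 pp1:3 pp2:2 pp3:1 pp4:1 pp5:1 pp6:1 pp7:1

yes yes yes yes yes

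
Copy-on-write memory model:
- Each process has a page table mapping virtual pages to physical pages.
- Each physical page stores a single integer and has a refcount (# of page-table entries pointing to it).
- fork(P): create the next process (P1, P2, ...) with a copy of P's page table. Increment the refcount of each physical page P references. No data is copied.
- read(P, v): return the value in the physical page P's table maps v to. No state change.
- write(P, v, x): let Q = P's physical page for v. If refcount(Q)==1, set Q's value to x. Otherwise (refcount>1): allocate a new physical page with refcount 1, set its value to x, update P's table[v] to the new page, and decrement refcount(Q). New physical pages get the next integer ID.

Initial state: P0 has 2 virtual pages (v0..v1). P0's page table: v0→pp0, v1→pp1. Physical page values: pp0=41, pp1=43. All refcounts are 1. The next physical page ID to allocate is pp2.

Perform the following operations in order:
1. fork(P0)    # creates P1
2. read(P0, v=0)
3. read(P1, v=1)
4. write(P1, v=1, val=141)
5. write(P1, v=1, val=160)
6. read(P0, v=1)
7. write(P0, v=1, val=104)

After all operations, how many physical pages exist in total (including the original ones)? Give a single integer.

Op 1: fork(P0) -> P1. 2 ppages; refcounts: pp0:2 pp1:2
Op 2: read(P0, v0) -> 41. No state change.
Op 3: read(P1, v1) -> 43. No state change.
Op 4: write(P1, v1, 141). refcount(pp1)=2>1 -> COPY to pp2. 3 ppages; refcounts: pp0:2 pp1:1 pp2:1
Op 5: write(P1, v1, 160). refcount(pp2)=1 -> write in place. 3 ppages; refcounts: pp0:2 pp1:1 pp2:1
Op 6: read(P0, v1) -> 43. No state change.
Op 7: write(P0, v1, 104). refcount(pp1)=1 -> write in place. 3 ppages; refcounts: pp0:2 pp1:1 pp2:1

Answer: 3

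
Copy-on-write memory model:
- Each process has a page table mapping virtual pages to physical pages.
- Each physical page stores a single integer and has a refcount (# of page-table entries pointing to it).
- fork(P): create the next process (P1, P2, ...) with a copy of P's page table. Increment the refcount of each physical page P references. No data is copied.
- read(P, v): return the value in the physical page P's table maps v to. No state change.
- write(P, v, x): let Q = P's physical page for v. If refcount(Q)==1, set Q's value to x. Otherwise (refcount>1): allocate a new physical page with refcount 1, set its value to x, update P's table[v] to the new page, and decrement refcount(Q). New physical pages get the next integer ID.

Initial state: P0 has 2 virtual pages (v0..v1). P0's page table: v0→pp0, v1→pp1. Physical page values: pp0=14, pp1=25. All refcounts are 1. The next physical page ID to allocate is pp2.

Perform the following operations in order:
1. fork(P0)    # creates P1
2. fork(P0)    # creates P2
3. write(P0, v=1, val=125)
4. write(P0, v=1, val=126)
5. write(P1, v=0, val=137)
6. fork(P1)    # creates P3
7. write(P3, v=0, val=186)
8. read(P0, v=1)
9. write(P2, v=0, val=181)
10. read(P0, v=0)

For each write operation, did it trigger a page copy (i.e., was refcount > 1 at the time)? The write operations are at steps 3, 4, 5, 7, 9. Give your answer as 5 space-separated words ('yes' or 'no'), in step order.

Op 1: fork(P0) -> P1. 2 ppages; refcounts: pp0:2 pp1:2
Op 2: fork(P0) -> P2. 2 ppages; refcounts: pp0:3 pp1:3
Op 3: write(P0, v1, 125). refcount(pp1)=3>1 -> COPY to pp2. 3 ppages; refcounts: pp0:3 pp1:2 pp2:1
Op 4: write(P0, v1, 126). refcount(pp2)=1 -> write in place. 3 ppages; refcounts: pp0:3 pp1:2 pp2:1
Op 5: write(P1, v0, 137). refcount(pp0)=3>1 -> COPY to pp3. 4 ppages; refcounts: pp0:2 pp1:2 pp2:1 pp3:1
Op 6: fork(P1) -> P3. 4 ppages; refcounts: pp0:2 pp1:3 pp2:1 pp3:2
Op 7: write(P3, v0, 186). refcount(pp3)=2>1 -> COPY to pp4. 5 ppages; refcounts: pp0:2 pp1:3 pp2:1 pp3:1 pp4:1
Op 8: read(P0, v1) -> 126. No state change.
Op 9: write(P2, v0, 181). refcount(pp0)=2>1 -> COPY to pp5. 6 ppages; refcounts: pp0:1 pp1:3 pp2:1 pp3:1 pp4:1 pp5:1
Op 10: read(P0, v0) -> 14. No state change.

yes no yes yes yes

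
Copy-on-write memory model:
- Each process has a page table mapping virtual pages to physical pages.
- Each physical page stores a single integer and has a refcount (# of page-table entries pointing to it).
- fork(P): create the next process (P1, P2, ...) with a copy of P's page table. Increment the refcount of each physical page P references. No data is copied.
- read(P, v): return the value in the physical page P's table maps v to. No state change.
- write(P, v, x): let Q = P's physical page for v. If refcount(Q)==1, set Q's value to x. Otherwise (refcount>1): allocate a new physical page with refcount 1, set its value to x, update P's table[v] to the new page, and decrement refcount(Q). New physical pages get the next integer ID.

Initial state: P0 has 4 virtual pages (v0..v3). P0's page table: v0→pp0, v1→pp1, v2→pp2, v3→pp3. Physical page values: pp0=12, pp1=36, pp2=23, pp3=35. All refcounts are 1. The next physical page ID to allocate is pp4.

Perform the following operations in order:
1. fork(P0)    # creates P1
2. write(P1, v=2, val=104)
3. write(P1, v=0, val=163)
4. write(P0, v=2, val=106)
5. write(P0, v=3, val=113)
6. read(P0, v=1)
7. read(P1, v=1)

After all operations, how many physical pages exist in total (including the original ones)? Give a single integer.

Op 1: fork(P0) -> P1. 4 ppages; refcounts: pp0:2 pp1:2 pp2:2 pp3:2
Op 2: write(P1, v2, 104). refcount(pp2)=2>1 -> COPY to pp4. 5 ppages; refcounts: pp0:2 pp1:2 pp2:1 pp3:2 pp4:1
Op 3: write(P1, v0, 163). refcount(pp0)=2>1 -> COPY to pp5. 6 ppages; refcounts: pp0:1 pp1:2 pp2:1 pp3:2 pp4:1 pp5:1
Op 4: write(P0, v2, 106). refcount(pp2)=1 -> write in place. 6 ppages; refcounts: pp0:1 pp1:2 pp2:1 pp3:2 pp4:1 pp5:1
Op 5: write(P0, v3, 113). refcount(pp3)=2>1 -> COPY to pp6. 7 ppages; refcounts: pp0:1 pp1:2 pp2:1 pp3:1 pp4:1 pp5:1 pp6:1
Op 6: read(P0, v1) -> 36. No state change.
Op 7: read(P1, v1) -> 36. No state change.

Answer: 7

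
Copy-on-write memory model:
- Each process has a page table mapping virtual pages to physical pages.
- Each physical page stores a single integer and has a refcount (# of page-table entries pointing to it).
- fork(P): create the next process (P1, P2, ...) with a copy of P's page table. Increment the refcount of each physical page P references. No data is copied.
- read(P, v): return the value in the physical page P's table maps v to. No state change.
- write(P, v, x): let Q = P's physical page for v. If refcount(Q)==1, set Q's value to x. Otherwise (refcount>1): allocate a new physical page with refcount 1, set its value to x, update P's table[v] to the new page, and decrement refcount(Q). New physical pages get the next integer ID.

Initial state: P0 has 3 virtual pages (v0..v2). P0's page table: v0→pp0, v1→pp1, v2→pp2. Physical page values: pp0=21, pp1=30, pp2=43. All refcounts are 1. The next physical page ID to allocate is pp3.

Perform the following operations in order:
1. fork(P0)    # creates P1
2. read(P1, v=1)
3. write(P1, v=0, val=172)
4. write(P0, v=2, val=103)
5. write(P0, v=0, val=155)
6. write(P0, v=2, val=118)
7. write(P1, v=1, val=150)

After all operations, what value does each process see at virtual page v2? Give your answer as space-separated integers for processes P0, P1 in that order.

Op 1: fork(P0) -> P1. 3 ppages; refcounts: pp0:2 pp1:2 pp2:2
Op 2: read(P1, v1) -> 30. No state change.
Op 3: write(P1, v0, 172). refcount(pp0)=2>1 -> COPY to pp3. 4 ppages; refcounts: pp0:1 pp1:2 pp2:2 pp3:1
Op 4: write(P0, v2, 103). refcount(pp2)=2>1 -> COPY to pp4. 5 ppages; refcounts: pp0:1 pp1:2 pp2:1 pp3:1 pp4:1
Op 5: write(P0, v0, 155). refcount(pp0)=1 -> write in place. 5 ppages; refcounts: pp0:1 pp1:2 pp2:1 pp3:1 pp4:1
Op 6: write(P0, v2, 118). refcount(pp4)=1 -> write in place. 5 ppages; refcounts: pp0:1 pp1:2 pp2:1 pp3:1 pp4:1
Op 7: write(P1, v1, 150). refcount(pp1)=2>1 -> COPY to pp5. 6 ppages; refcounts: pp0:1 pp1:1 pp2:1 pp3:1 pp4:1 pp5:1
P0: v2 -> pp4 = 118
P1: v2 -> pp2 = 43

Answer: 118 43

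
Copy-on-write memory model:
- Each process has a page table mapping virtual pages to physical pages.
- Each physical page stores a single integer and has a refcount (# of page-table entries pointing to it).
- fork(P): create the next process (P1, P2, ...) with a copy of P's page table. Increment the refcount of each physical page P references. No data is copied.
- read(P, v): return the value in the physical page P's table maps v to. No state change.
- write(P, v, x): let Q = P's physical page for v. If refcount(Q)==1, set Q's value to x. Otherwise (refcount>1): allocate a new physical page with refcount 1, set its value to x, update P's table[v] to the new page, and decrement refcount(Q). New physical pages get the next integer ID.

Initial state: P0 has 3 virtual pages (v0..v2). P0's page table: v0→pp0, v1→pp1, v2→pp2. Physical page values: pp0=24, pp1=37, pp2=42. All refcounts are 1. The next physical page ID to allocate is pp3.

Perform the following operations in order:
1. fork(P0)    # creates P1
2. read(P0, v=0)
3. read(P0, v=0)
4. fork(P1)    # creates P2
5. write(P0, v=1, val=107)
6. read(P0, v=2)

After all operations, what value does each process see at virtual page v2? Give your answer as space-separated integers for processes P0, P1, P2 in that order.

Op 1: fork(P0) -> P1. 3 ppages; refcounts: pp0:2 pp1:2 pp2:2
Op 2: read(P0, v0) -> 24. No state change.
Op 3: read(P0, v0) -> 24. No state change.
Op 4: fork(P1) -> P2. 3 ppages; refcounts: pp0:3 pp1:3 pp2:3
Op 5: write(P0, v1, 107). refcount(pp1)=3>1 -> COPY to pp3. 4 ppages; refcounts: pp0:3 pp1:2 pp2:3 pp3:1
Op 6: read(P0, v2) -> 42. No state change.
P0: v2 -> pp2 = 42
P1: v2 -> pp2 = 42
P2: v2 -> pp2 = 42

Answer: 42 42 42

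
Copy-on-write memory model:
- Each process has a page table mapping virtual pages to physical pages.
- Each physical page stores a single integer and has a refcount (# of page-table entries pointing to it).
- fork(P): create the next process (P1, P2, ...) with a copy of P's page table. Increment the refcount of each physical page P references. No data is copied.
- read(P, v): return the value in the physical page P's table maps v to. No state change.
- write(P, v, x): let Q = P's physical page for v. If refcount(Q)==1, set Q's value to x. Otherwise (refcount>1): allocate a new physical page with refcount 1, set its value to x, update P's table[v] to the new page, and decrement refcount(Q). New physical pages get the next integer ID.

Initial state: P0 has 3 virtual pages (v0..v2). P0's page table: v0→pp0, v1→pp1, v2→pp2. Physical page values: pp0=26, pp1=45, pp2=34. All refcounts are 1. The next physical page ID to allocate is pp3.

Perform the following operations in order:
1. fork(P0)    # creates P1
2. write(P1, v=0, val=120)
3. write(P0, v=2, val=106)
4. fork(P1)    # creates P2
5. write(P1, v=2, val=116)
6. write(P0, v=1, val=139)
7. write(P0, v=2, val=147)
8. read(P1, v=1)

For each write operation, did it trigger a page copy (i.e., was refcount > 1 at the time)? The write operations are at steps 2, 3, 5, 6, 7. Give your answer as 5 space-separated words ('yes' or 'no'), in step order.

Op 1: fork(P0) -> P1. 3 ppages; refcounts: pp0:2 pp1:2 pp2:2
Op 2: write(P1, v0, 120). refcount(pp0)=2>1 -> COPY to pp3. 4 ppages; refcounts: pp0:1 pp1:2 pp2:2 pp3:1
Op 3: write(P0, v2, 106). refcount(pp2)=2>1 -> COPY to pp4. 5 ppages; refcounts: pp0:1 pp1:2 pp2:1 pp3:1 pp4:1
Op 4: fork(P1) -> P2. 5 ppages; refcounts: pp0:1 pp1:3 pp2:2 pp3:2 pp4:1
Op 5: write(P1, v2, 116). refcount(pp2)=2>1 -> COPY to pp5. 6 ppages; refcounts: pp0:1 pp1:3 pp2:1 pp3:2 pp4:1 pp5:1
Op 6: write(P0, v1, 139). refcount(pp1)=3>1 -> COPY to pp6. 7 ppages; refcounts: pp0:1 pp1:2 pp2:1 pp3:2 pp4:1 pp5:1 pp6:1
Op 7: write(P0, v2, 147). refcount(pp4)=1 -> write in place. 7 ppages; refcounts: pp0:1 pp1:2 pp2:1 pp3:2 pp4:1 pp5:1 pp6:1
Op 8: read(P1, v1) -> 45. No state change.

yes yes yes yes no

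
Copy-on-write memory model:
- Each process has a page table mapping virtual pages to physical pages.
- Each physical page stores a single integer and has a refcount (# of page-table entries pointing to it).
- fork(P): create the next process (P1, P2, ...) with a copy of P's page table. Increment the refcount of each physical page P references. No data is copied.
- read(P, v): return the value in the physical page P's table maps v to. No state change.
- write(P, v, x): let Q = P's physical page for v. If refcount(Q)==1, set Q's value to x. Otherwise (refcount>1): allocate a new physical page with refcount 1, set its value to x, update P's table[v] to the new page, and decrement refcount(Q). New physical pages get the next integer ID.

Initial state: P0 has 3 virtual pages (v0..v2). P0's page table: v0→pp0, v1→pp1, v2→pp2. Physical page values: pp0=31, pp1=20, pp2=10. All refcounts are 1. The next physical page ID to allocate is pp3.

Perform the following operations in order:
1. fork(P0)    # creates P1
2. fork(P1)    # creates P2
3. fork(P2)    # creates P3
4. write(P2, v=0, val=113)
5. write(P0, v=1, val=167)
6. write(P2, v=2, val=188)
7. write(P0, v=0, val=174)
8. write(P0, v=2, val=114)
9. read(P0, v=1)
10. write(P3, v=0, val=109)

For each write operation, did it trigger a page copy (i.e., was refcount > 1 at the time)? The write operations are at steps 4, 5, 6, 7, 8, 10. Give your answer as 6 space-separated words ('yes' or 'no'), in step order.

Op 1: fork(P0) -> P1. 3 ppages; refcounts: pp0:2 pp1:2 pp2:2
Op 2: fork(P1) -> P2. 3 ppages; refcounts: pp0:3 pp1:3 pp2:3
Op 3: fork(P2) -> P3. 3 ppages; refcounts: pp0:4 pp1:4 pp2:4
Op 4: write(P2, v0, 113). refcount(pp0)=4>1 -> COPY to pp3. 4 ppages; refcounts: pp0:3 pp1:4 pp2:4 pp3:1
Op 5: write(P0, v1, 167). refcount(pp1)=4>1 -> COPY to pp4. 5 ppages; refcounts: pp0:3 pp1:3 pp2:4 pp3:1 pp4:1
Op 6: write(P2, v2, 188). refcount(pp2)=4>1 -> COPY to pp5. 6 ppages; refcounts: pp0:3 pp1:3 pp2:3 pp3:1 pp4:1 pp5:1
Op 7: write(P0, v0, 174). refcount(pp0)=3>1 -> COPY to pp6. 7 ppages; refcounts: pp0:2 pp1:3 pp2:3 pp3:1 pp4:1 pp5:1 pp6:1
Op 8: write(P0, v2, 114). refcount(pp2)=3>1 -> COPY to pp7. 8 ppages; refcounts: pp0:2 pp1:3 pp2:2 pp3:1 pp4:1 pp5:1 pp6:1 pp7:1
Op 9: read(P0, v1) -> 167. No state change.
Op 10: write(P3, v0, 109). refcount(pp0)=2>1 -> COPY to pp8. 9 ppages; refcounts: pp0:1 pp1:3 pp2:2 pp3:1 pp4:1 pp5:1 pp6:1 pp7:1 pp8:1

yes yes yes yes yes yes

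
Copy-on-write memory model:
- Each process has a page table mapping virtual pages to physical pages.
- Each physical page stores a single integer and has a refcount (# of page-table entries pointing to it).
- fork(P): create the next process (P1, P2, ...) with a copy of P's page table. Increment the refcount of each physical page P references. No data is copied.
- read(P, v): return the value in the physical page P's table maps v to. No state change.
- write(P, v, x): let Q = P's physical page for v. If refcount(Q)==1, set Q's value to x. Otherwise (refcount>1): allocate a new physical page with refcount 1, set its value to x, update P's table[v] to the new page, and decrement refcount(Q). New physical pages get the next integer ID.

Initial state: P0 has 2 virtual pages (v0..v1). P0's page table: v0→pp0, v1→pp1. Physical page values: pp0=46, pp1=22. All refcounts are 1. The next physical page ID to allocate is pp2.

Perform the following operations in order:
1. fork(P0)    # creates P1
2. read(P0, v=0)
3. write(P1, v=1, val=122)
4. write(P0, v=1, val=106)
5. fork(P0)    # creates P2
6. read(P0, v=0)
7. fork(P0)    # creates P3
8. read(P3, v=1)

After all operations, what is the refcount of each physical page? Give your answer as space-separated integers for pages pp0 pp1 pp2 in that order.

Op 1: fork(P0) -> P1. 2 ppages; refcounts: pp0:2 pp1:2
Op 2: read(P0, v0) -> 46. No state change.
Op 3: write(P1, v1, 122). refcount(pp1)=2>1 -> COPY to pp2. 3 ppages; refcounts: pp0:2 pp1:1 pp2:1
Op 4: write(P0, v1, 106). refcount(pp1)=1 -> write in place. 3 ppages; refcounts: pp0:2 pp1:1 pp2:1
Op 5: fork(P0) -> P2. 3 ppages; refcounts: pp0:3 pp1:2 pp2:1
Op 6: read(P0, v0) -> 46. No state change.
Op 7: fork(P0) -> P3. 3 ppages; refcounts: pp0:4 pp1:3 pp2:1
Op 8: read(P3, v1) -> 106. No state change.

Answer: 4 3 1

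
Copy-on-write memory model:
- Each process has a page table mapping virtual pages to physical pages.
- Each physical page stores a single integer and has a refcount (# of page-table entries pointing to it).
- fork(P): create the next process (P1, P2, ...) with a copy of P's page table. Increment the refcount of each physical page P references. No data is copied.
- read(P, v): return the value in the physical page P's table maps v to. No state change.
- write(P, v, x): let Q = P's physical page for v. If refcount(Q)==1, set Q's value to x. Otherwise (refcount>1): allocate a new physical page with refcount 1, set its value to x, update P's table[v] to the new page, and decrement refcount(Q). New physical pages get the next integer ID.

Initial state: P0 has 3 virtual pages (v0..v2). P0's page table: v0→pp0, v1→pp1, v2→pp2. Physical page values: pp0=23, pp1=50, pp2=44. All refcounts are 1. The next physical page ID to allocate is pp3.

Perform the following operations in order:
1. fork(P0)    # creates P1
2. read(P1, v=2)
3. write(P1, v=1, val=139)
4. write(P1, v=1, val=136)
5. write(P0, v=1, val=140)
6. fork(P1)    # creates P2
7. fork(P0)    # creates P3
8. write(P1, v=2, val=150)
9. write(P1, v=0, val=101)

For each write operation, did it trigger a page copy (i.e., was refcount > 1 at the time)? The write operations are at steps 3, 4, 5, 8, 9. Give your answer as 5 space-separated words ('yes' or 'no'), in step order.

Op 1: fork(P0) -> P1. 3 ppages; refcounts: pp0:2 pp1:2 pp2:2
Op 2: read(P1, v2) -> 44. No state change.
Op 3: write(P1, v1, 139). refcount(pp1)=2>1 -> COPY to pp3. 4 ppages; refcounts: pp0:2 pp1:1 pp2:2 pp3:1
Op 4: write(P1, v1, 136). refcount(pp3)=1 -> write in place. 4 ppages; refcounts: pp0:2 pp1:1 pp2:2 pp3:1
Op 5: write(P0, v1, 140). refcount(pp1)=1 -> write in place. 4 ppages; refcounts: pp0:2 pp1:1 pp2:2 pp3:1
Op 6: fork(P1) -> P2. 4 ppages; refcounts: pp0:3 pp1:1 pp2:3 pp3:2
Op 7: fork(P0) -> P3. 4 ppages; refcounts: pp0:4 pp1:2 pp2:4 pp3:2
Op 8: write(P1, v2, 150). refcount(pp2)=4>1 -> COPY to pp4. 5 ppages; refcounts: pp0:4 pp1:2 pp2:3 pp3:2 pp4:1
Op 9: write(P1, v0, 101). refcount(pp0)=4>1 -> COPY to pp5. 6 ppages; refcounts: pp0:3 pp1:2 pp2:3 pp3:2 pp4:1 pp5:1

yes no no yes yes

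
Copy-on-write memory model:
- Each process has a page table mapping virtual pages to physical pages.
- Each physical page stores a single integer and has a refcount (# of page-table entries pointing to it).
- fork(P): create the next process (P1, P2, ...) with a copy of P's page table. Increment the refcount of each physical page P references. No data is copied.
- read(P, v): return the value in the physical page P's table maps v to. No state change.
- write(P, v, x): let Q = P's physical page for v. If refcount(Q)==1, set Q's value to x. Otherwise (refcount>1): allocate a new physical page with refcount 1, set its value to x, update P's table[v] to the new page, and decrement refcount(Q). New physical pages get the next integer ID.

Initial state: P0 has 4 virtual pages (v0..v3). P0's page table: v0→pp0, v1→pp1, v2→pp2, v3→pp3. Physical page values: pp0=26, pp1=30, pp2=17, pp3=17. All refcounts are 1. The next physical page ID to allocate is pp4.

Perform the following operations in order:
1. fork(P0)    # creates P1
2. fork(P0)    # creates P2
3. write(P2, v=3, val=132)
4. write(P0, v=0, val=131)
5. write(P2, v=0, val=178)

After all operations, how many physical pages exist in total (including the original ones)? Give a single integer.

Answer: 7

Derivation:
Op 1: fork(P0) -> P1. 4 ppages; refcounts: pp0:2 pp1:2 pp2:2 pp3:2
Op 2: fork(P0) -> P2. 4 ppages; refcounts: pp0:3 pp1:3 pp2:3 pp3:3
Op 3: write(P2, v3, 132). refcount(pp3)=3>1 -> COPY to pp4. 5 ppages; refcounts: pp0:3 pp1:3 pp2:3 pp3:2 pp4:1
Op 4: write(P0, v0, 131). refcount(pp0)=3>1 -> COPY to pp5. 6 ppages; refcounts: pp0:2 pp1:3 pp2:3 pp3:2 pp4:1 pp5:1
Op 5: write(P2, v0, 178). refcount(pp0)=2>1 -> COPY to pp6. 7 ppages; refcounts: pp0:1 pp1:3 pp2:3 pp3:2 pp4:1 pp5:1 pp6:1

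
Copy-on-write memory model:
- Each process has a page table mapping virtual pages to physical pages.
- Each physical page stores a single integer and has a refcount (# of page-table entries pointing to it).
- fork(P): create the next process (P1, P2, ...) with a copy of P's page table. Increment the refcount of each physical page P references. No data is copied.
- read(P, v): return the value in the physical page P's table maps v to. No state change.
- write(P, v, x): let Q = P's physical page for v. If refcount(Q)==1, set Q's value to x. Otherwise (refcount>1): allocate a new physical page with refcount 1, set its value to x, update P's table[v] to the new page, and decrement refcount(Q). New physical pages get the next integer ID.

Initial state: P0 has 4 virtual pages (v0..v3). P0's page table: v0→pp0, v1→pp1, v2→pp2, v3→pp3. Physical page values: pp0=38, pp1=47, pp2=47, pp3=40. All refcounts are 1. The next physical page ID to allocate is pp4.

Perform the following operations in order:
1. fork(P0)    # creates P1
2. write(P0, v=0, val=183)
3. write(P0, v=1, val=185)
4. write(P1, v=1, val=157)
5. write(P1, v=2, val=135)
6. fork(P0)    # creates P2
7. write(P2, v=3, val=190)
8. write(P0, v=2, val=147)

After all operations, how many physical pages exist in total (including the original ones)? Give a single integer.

Answer: 9

Derivation:
Op 1: fork(P0) -> P1. 4 ppages; refcounts: pp0:2 pp1:2 pp2:2 pp3:2
Op 2: write(P0, v0, 183). refcount(pp0)=2>1 -> COPY to pp4. 5 ppages; refcounts: pp0:1 pp1:2 pp2:2 pp3:2 pp4:1
Op 3: write(P0, v1, 185). refcount(pp1)=2>1 -> COPY to pp5. 6 ppages; refcounts: pp0:1 pp1:1 pp2:2 pp3:2 pp4:1 pp5:1
Op 4: write(P1, v1, 157). refcount(pp1)=1 -> write in place. 6 ppages; refcounts: pp0:1 pp1:1 pp2:2 pp3:2 pp4:1 pp5:1
Op 5: write(P1, v2, 135). refcount(pp2)=2>1 -> COPY to pp6. 7 ppages; refcounts: pp0:1 pp1:1 pp2:1 pp3:2 pp4:1 pp5:1 pp6:1
Op 6: fork(P0) -> P2. 7 ppages; refcounts: pp0:1 pp1:1 pp2:2 pp3:3 pp4:2 pp5:2 pp6:1
Op 7: write(P2, v3, 190). refcount(pp3)=3>1 -> COPY to pp7. 8 ppages; refcounts: pp0:1 pp1:1 pp2:2 pp3:2 pp4:2 pp5:2 pp6:1 pp7:1
Op 8: write(P0, v2, 147). refcount(pp2)=2>1 -> COPY to pp8. 9 ppages; refcounts: pp0:1 pp1:1 pp2:1 pp3:2 pp4:2 pp5:2 pp6:1 pp7:1 pp8:1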